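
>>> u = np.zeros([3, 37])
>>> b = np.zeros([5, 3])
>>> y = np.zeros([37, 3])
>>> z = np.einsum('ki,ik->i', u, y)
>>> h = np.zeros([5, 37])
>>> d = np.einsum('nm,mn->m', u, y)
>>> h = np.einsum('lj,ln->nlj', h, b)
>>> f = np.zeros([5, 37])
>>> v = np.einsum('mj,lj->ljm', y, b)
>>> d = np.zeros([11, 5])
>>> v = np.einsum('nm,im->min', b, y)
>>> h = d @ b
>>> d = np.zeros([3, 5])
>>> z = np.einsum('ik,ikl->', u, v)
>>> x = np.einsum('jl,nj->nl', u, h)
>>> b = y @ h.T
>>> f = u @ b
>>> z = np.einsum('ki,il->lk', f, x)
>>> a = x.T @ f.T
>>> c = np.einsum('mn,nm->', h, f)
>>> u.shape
(3, 37)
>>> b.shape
(37, 11)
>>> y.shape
(37, 3)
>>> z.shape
(37, 3)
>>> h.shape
(11, 3)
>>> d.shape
(3, 5)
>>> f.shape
(3, 11)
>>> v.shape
(3, 37, 5)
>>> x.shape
(11, 37)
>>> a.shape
(37, 3)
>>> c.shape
()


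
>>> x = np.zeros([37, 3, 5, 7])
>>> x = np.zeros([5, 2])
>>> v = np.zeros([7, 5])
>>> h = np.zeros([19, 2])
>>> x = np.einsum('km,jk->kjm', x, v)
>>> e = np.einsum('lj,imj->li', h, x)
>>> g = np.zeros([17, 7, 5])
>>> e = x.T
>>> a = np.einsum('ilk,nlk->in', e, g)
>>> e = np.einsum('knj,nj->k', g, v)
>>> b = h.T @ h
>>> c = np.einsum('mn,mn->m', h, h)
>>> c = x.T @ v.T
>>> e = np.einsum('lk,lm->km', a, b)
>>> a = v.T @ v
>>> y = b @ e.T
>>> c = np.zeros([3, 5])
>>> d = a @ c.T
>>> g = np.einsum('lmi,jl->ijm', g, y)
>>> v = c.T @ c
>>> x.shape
(5, 7, 2)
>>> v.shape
(5, 5)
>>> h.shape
(19, 2)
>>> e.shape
(17, 2)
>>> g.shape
(5, 2, 7)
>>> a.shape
(5, 5)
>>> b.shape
(2, 2)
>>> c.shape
(3, 5)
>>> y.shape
(2, 17)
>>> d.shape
(5, 3)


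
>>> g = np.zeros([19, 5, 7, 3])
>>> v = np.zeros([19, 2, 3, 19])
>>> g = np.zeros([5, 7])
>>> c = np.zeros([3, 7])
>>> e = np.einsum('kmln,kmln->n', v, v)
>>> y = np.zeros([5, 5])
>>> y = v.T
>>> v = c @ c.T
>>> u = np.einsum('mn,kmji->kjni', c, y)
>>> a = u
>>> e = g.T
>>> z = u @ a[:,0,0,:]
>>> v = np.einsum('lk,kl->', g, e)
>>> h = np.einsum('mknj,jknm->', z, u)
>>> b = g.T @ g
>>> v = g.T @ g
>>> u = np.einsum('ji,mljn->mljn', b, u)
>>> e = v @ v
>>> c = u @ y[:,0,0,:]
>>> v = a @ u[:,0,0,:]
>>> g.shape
(5, 7)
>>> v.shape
(19, 2, 7, 19)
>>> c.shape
(19, 2, 7, 19)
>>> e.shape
(7, 7)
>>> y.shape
(19, 3, 2, 19)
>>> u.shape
(19, 2, 7, 19)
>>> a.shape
(19, 2, 7, 19)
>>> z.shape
(19, 2, 7, 19)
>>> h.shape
()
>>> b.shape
(7, 7)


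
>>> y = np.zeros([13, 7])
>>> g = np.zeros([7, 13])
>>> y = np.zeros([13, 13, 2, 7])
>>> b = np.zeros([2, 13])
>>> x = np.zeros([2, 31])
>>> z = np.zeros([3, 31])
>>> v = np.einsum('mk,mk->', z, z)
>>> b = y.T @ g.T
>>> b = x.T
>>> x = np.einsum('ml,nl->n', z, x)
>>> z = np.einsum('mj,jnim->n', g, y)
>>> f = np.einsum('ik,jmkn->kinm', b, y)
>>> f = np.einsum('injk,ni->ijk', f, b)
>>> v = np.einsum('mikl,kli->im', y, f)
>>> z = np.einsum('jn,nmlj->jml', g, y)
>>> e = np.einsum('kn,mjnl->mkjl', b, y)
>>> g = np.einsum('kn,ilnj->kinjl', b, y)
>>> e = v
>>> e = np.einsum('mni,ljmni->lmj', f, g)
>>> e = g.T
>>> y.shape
(13, 13, 2, 7)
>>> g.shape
(31, 13, 2, 7, 13)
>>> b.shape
(31, 2)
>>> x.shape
(2,)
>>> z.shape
(7, 13, 2)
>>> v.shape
(13, 13)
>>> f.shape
(2, 7, 13)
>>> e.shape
(13, 7, 2, 13, 31)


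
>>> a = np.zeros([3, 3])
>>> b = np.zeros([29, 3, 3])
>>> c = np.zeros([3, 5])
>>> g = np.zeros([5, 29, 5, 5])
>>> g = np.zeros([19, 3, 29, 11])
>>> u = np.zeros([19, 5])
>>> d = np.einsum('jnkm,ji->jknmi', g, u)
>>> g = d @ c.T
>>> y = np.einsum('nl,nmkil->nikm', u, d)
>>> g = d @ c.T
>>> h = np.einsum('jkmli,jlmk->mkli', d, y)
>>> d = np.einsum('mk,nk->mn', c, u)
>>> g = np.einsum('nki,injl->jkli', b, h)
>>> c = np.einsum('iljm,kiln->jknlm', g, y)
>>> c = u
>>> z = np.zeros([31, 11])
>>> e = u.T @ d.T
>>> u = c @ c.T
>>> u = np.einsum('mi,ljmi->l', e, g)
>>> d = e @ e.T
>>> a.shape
(3, 3)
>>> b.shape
(29, 3, 3)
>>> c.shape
(19, 5)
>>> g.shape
(11, 3, 5, 3)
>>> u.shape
(11,)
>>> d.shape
(5, 5)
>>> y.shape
(19, 11, 3, 29)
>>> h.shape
(3, 29, 11, 5)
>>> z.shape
(31, 11)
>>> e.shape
(5, 3)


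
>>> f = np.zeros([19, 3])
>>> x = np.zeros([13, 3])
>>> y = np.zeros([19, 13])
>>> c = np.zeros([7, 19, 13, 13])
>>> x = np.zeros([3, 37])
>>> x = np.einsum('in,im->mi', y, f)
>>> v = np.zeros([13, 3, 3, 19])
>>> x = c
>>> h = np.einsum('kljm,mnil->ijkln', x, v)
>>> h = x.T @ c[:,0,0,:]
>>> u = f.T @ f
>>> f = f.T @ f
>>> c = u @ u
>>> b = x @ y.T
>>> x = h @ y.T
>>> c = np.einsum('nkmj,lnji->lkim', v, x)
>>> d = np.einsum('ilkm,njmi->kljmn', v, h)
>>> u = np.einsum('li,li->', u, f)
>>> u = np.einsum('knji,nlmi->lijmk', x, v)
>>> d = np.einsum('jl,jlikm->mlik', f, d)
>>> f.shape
(3, 3)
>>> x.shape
(13, 13, 19, 19)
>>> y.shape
(19, 13)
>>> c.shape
(13, 3, 19, 3)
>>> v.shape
(13, 3, 3, 19)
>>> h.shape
(13, 13, 19, 13)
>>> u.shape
(3, 19, 19, 3, 13)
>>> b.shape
(7, 19, 13, 19)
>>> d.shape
(13, 3, 13, 19)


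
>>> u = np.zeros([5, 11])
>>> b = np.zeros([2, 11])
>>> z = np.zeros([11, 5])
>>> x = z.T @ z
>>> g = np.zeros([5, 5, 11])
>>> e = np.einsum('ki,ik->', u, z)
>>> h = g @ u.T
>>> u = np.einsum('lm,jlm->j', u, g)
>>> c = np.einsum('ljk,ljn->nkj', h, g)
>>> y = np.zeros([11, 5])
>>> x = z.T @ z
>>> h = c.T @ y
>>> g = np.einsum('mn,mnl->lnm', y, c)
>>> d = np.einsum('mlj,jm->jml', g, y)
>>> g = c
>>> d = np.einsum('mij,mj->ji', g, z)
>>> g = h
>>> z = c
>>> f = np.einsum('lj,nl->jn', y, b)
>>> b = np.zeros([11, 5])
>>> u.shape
(5,)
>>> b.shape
(11, 5)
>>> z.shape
(11, 5, 5)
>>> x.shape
(5, 5)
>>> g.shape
(5, 5, 5)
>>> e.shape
()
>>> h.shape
(5, 5, 5)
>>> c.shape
(11, 5, 5)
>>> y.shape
(11, 5)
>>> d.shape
(5, 5)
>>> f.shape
(5, 2)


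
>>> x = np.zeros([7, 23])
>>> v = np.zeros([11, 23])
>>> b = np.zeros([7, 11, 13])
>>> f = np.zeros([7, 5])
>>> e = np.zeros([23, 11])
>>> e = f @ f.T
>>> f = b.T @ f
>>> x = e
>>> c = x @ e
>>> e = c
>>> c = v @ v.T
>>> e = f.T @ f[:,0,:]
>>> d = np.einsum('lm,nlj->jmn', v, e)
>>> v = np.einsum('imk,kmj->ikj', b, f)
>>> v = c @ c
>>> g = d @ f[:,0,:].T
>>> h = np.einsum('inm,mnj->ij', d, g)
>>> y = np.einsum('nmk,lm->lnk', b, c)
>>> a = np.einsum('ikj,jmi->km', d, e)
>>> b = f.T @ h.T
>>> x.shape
(7, 7)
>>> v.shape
(11, 11)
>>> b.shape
(5, 11, 5)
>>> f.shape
(13, 11, 5)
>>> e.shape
(5, 11, 5)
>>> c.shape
(11, 11)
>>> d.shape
(5, 23, 5)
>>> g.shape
(5, 23, 13)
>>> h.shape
(5, 13)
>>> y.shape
(11, 7, 13)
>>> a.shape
(23, 11)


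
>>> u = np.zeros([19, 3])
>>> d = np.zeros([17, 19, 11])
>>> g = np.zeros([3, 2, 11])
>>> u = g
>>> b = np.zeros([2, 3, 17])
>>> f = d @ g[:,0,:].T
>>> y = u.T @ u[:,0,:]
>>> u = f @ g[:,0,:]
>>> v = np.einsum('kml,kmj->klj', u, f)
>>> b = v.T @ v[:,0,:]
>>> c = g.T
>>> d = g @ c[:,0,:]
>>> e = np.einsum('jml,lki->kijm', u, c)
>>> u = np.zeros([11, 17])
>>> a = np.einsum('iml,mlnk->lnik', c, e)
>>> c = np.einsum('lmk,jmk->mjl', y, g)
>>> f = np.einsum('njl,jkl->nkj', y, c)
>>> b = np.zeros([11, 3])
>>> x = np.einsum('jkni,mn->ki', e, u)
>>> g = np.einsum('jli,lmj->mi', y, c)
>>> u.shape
(11, 17)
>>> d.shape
(3, 2, 3)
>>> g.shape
(3, 11)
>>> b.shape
(11, 3)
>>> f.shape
(11, 3, 2)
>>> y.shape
(11, 2, 11)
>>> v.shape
(17, 11, 3)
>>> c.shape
(2, 3, 11)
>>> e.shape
(2, 3, 17, 19)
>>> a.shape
(3, 17, 11, 19)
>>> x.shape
(3, 19)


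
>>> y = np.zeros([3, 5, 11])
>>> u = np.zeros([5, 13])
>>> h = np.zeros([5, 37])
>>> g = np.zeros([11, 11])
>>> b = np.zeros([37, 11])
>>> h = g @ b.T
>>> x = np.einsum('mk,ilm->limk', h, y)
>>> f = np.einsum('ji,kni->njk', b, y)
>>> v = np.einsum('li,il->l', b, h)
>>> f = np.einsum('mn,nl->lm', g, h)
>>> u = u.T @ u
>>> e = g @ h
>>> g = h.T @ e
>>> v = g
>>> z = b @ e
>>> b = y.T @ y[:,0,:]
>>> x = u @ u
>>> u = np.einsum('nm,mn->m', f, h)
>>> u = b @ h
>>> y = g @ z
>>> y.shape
(37, 37)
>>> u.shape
(11, 5, 37)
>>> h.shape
(11, 37)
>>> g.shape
(37, 37)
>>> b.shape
(11, 5, 11)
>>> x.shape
(13, 13)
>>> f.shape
(37, 11)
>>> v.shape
(37, 37)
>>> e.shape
(11, 37)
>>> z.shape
(37, 37)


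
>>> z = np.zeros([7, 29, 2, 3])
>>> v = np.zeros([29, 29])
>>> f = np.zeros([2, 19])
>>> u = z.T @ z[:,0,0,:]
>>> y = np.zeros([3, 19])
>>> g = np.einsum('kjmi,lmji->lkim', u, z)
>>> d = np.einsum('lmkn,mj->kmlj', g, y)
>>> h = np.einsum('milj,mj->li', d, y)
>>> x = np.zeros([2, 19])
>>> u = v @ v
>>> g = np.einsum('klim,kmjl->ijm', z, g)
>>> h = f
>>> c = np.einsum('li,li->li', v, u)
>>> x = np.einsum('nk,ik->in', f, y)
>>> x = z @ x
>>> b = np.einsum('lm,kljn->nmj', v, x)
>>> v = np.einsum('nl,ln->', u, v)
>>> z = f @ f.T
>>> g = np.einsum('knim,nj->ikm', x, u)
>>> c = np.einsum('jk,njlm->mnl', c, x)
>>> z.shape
(2, 2)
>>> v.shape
()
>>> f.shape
(2, 19)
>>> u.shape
(29, 29)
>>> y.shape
(3, 19)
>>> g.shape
(2, 7, 2)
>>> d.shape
(3, 3, 7, 19)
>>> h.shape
(2, 19)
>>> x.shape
(7, 29, 2, 2)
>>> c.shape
(2, 7, 2)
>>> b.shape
(2, 29, 2)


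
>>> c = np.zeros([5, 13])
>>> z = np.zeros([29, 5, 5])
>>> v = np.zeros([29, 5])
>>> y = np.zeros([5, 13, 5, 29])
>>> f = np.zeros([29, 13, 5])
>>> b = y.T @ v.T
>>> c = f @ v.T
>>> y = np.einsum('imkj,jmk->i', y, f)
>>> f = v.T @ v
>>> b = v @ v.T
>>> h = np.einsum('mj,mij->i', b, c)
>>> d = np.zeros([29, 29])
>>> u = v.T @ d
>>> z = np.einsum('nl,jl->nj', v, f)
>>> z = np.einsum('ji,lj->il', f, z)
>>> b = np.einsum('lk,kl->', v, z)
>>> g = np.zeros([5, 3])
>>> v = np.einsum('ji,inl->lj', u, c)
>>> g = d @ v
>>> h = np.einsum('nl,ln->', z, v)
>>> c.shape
(29, 13, 29)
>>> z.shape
(5, 29)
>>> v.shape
(29, 5)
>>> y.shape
(5,)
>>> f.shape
(5, 5)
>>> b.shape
()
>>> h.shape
()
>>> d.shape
(29, 29)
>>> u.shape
(5, 29)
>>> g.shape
(29, 5)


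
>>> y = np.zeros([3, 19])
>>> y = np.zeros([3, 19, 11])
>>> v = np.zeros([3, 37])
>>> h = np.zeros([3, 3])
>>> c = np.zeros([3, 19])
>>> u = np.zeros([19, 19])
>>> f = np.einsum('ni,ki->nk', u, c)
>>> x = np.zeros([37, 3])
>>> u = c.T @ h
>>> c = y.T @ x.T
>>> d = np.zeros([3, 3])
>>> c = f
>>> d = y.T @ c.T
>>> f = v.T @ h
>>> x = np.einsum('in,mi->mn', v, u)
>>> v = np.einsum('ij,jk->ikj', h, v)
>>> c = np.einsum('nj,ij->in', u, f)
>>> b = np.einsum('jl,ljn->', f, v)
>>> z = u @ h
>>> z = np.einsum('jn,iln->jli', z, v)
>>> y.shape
(3, 19, 11)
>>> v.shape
(3, 37, 3)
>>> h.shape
(3, 3)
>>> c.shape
(37, 19)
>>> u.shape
(19, 3)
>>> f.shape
(37, 3)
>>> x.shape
(19, 37)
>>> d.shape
(11, 19, 19)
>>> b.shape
()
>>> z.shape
(19, 37, 3)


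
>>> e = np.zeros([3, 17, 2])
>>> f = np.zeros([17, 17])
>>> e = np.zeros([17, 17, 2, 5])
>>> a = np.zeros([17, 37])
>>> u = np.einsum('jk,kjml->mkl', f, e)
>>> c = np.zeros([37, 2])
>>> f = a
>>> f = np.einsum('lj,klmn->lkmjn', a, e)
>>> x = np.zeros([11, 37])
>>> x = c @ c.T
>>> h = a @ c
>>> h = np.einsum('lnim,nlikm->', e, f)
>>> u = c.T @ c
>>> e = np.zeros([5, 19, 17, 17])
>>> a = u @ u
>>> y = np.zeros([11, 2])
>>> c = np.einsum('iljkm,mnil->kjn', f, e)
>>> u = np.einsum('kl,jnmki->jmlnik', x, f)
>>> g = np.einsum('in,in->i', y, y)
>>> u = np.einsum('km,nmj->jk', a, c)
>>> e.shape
(5, 19, 17, 17)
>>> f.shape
(17, 17, 2, 37, 5)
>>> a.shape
(2, 2)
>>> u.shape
(19, 2)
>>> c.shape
(37, 2, 19)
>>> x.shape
(37, 37)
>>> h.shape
()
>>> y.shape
(11, 2)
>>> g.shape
(11,)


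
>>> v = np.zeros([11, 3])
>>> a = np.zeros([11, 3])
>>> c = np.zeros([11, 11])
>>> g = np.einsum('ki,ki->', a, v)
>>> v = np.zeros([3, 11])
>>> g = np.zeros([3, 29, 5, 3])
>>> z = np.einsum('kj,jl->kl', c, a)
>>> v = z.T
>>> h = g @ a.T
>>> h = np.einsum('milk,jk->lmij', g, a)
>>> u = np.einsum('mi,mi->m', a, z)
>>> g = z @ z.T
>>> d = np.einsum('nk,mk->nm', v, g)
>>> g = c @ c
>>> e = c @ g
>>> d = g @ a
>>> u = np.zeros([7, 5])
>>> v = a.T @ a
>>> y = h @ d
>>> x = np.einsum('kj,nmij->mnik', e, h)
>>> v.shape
(3, 3)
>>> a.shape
(11, 3)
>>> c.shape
(11, 11)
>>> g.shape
(11, 11)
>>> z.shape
(11, 3)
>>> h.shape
(5, 3, 29, 11)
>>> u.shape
(7, 5)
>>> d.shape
(11, 3)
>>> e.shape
(11, 11)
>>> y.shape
(5, 3, 29, 3)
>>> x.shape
(3, 5, 29, 11)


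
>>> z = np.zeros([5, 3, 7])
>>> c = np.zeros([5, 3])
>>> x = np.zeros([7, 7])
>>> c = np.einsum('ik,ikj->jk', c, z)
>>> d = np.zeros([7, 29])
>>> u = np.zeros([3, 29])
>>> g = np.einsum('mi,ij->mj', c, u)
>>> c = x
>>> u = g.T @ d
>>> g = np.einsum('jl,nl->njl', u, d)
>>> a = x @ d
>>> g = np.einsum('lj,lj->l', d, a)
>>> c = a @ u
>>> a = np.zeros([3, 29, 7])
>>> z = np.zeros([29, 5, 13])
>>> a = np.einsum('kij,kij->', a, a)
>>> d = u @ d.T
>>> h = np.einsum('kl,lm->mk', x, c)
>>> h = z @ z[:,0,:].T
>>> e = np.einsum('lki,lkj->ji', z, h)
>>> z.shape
(29, 5, 13)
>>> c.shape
(7, 29)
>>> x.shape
(7, 7)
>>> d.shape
(29, 7)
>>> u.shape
(29, 29)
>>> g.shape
(7,)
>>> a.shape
()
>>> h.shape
(29, 5, 29)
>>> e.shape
(29, 13)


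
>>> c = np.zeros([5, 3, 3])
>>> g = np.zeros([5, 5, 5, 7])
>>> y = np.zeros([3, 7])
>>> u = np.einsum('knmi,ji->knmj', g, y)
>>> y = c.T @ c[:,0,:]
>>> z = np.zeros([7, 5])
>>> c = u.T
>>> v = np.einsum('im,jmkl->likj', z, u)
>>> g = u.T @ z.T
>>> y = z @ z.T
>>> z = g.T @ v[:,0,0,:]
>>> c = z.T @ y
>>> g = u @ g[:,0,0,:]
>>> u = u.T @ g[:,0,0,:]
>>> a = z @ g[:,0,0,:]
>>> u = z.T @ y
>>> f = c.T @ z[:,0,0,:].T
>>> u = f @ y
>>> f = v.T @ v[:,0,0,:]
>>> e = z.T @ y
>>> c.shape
(5, 5, 5, 7)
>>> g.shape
(5, 5, 5, 7)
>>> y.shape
(7, 7)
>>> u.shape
(7, 5, 5, 7)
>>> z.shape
(7, 5, 5, 5)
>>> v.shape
(3, 7, 5, 5)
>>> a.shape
(7, 5, 5, 7)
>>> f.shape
(5, 5, 7, 5)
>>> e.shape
(5, 5, 5, 7)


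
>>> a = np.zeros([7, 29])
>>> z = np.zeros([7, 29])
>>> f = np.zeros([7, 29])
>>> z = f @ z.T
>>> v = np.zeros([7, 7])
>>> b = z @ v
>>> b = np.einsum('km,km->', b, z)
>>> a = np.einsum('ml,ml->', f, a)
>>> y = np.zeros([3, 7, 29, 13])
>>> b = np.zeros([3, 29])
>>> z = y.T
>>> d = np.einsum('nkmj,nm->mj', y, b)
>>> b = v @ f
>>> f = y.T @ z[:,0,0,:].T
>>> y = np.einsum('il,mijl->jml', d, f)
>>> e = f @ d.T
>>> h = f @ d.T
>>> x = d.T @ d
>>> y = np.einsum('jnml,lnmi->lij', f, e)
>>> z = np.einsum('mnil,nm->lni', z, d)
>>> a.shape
()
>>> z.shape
(3, 29, 7)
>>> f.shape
(13, 29, 7, 13)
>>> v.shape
(7, 7)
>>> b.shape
(7, 29)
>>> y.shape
(13, 29, 13)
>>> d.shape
(29, 13)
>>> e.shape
(13, 29, 7, 29)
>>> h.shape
(13, 29, 7, 29)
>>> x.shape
(13, 13)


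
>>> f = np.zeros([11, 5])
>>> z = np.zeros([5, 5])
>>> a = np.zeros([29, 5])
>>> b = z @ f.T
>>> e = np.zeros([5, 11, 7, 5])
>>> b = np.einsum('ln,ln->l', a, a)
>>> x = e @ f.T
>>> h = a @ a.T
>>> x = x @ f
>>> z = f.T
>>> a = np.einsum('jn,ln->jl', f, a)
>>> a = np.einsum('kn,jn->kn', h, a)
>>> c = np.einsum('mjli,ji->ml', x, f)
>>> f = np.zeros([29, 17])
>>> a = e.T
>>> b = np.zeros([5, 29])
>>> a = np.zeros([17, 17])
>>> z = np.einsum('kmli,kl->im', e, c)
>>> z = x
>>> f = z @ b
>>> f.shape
(5, 11, 7, 29)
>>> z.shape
(5, 11, 7, 5)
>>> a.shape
(17, 17)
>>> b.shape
(5, 29)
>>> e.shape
(5, 11, 7, 5)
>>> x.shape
(5, 11, 7, 5)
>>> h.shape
(29, 29)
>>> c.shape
(5, 7)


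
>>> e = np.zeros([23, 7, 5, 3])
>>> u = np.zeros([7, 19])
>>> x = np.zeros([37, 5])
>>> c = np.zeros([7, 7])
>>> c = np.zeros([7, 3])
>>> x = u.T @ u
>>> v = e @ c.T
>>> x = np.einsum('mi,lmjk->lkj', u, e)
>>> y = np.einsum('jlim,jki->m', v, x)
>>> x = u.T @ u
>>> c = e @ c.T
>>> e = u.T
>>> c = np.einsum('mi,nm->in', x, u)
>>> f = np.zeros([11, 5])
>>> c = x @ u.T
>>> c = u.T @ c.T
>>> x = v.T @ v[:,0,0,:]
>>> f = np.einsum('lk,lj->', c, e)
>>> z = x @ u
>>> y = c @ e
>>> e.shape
(19, 7)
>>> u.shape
(7, 19)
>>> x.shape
(7, 5, 7, 7)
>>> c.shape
(19, 19)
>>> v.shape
(23, 7, 5, 7)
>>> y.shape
(19, 7)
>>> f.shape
()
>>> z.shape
(7, 5, 7, 19)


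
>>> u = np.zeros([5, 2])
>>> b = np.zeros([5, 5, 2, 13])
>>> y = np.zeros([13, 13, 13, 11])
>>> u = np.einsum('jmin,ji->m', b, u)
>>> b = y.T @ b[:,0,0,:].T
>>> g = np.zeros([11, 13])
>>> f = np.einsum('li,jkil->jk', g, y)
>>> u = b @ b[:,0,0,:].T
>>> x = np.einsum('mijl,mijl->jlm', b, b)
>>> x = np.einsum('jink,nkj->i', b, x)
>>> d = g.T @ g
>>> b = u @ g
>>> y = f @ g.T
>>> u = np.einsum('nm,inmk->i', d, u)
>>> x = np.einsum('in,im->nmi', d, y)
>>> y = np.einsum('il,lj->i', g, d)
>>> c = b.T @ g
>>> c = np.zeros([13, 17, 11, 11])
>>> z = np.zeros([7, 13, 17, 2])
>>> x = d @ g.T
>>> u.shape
(11,)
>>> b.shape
(11, 13, 13, 13)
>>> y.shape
(11,)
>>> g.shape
(11, 13)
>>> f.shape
(13, 13)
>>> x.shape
(13, 11)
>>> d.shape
(13, 13)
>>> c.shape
(13, 17, 11, 11)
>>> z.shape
(7, 13, 17, 2)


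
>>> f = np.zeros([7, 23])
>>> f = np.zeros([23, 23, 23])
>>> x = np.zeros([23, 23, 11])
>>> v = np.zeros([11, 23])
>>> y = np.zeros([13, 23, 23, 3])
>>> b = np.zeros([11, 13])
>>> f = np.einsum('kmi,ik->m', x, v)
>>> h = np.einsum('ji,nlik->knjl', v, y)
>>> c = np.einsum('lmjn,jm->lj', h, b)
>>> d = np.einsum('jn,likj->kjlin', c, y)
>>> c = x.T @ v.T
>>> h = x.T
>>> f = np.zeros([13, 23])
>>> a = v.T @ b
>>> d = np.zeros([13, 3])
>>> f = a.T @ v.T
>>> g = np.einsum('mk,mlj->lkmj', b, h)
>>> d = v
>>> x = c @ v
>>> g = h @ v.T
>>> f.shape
(13, 11)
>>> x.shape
(11, 23, 23)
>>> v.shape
(11, 23)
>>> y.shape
(13, 23, 23, 3)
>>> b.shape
(11, 13)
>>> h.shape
(11, 23, 23)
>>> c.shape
(11, 23, 11)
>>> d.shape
(11, 23)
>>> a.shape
(23, 13)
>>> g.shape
(11, 23, 11)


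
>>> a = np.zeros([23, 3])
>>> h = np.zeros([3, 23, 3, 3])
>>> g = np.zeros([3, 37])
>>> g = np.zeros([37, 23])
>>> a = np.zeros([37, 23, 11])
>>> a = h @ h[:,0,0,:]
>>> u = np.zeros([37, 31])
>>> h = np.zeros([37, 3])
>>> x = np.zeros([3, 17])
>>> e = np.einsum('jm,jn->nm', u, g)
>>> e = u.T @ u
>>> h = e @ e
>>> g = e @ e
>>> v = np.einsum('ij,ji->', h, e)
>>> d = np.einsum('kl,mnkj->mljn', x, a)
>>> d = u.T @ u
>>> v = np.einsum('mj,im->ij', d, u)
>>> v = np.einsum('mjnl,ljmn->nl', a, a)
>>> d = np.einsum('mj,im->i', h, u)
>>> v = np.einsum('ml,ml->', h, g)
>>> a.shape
(3, 23, 3, 3)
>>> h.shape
(31, 31)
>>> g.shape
(31, 31)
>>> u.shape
(37, 31)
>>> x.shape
(3, 17)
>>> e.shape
(31, 31)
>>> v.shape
()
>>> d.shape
(37,)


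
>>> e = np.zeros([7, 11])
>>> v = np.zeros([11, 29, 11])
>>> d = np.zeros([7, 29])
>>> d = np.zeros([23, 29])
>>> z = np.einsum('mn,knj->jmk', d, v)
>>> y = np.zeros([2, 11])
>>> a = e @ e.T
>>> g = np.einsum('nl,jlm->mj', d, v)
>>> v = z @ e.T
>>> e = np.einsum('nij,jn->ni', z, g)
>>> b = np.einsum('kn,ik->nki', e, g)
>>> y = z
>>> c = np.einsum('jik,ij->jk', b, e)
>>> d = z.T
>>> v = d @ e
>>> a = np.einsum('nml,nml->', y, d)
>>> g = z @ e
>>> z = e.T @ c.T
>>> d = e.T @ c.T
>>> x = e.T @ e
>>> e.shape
(11, 23)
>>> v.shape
(11, 23, 23)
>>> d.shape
(23, 23)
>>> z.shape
(23, 23)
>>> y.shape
(11, 23, 11)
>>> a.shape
()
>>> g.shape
(11, 23, 23)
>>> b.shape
(23, 11, 11)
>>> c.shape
(23, 11)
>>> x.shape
(23, 23)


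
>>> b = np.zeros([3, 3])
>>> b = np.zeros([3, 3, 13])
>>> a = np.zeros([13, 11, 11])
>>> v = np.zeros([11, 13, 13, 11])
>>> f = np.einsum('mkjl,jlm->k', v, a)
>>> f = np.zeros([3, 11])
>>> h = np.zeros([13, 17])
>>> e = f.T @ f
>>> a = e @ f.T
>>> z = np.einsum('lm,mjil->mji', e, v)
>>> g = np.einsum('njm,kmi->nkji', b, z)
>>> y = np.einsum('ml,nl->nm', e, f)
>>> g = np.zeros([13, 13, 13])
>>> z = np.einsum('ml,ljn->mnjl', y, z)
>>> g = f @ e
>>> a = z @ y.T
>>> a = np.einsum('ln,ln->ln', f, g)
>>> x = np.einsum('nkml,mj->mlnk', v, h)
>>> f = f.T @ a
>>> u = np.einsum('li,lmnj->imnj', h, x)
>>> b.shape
(3, 3, 13)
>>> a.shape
(3, 11)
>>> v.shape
(11, 13, 13, 11)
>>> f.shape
(11, 11)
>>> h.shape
(13, 17)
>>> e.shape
(11, 11)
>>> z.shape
(3, 13, 13, 11)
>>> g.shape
(3, 11)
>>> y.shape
(3, 11)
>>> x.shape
(13, 11, 11, 13)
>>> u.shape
(17, 11, 11, 13)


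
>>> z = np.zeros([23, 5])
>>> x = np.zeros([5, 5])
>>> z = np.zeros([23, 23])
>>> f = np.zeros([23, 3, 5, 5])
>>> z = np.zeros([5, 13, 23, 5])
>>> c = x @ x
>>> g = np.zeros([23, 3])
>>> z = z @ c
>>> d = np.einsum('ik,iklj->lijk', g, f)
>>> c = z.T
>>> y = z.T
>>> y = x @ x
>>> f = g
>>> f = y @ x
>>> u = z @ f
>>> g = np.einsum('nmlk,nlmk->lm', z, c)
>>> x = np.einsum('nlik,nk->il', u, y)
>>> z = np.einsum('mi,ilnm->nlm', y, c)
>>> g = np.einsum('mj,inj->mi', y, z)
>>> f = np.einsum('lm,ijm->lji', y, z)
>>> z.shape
(13, 23, 5)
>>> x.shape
(23, 13)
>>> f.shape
(5, 23, 13)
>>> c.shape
(5, 23, 13, 5)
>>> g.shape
(5, 13)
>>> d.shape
(5, 23, 5, 3)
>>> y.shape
(5, 5)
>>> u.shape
(5, 13, 23, 5)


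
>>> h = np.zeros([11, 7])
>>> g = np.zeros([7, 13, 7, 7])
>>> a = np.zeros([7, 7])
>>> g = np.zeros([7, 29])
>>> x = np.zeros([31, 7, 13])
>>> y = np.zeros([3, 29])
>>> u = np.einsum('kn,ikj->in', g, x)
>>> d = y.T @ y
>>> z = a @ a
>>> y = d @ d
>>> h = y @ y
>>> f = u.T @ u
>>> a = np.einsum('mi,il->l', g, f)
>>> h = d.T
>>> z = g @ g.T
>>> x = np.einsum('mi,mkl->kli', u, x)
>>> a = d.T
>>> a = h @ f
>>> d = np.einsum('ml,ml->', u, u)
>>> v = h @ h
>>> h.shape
(29, 29)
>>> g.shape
(7, 29)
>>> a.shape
(29, 29)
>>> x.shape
(7, 13, 29)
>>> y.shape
(29, 29)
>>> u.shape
(31, 29)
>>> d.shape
()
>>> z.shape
(7, 7)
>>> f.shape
(29, 29)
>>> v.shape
(29, 29)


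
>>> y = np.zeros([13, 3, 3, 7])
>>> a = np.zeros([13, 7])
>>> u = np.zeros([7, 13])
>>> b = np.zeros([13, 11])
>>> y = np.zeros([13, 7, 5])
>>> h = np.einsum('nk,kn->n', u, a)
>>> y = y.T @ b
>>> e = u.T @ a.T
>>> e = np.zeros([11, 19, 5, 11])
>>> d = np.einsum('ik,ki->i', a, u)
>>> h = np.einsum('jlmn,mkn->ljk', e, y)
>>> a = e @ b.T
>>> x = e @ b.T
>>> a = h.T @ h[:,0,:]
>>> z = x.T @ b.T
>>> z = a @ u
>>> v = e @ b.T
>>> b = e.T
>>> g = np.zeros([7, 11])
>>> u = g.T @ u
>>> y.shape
(5, 7, 11)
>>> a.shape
(7, 11, 7)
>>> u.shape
(11, 13)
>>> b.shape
(11, 5, 19, 11)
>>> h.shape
(19, 11, 7)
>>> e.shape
(11, 19, 5, 11)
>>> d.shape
(13,)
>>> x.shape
(11, 19, 5, 13)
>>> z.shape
(7, 11, 13)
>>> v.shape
(11, 19, 5, 13)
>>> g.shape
(7, 11)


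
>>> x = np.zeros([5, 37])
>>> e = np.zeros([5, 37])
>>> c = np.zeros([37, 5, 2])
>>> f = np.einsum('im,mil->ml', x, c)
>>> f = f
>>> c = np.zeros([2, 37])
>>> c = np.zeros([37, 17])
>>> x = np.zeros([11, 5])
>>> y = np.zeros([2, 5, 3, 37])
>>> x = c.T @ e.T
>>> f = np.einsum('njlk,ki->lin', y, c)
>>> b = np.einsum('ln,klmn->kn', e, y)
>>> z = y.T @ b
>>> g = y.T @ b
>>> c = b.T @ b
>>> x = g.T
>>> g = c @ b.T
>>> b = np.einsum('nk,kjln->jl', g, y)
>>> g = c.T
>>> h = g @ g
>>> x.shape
(37, 5, 3, 37)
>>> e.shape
(5, 37)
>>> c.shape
(37, 37)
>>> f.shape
(3, 17, 2)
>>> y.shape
(2, 5, 3, 37)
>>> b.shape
(5, 3)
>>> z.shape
(37, 3, 5, 37)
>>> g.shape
(37, 37)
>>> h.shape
(37, 37)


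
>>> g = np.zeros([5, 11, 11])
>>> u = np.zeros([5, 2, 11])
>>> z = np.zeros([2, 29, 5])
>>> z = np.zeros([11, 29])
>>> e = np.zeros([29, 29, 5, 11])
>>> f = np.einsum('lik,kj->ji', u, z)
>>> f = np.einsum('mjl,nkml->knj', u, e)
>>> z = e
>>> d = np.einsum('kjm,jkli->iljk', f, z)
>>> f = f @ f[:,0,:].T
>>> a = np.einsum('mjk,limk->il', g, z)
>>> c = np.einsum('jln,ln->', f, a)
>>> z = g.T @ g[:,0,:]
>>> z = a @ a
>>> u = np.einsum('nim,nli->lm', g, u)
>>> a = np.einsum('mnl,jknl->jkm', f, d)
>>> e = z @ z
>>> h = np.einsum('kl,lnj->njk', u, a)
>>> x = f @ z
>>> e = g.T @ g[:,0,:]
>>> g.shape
(5, 11, 11)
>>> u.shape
(2, 11)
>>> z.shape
(29, 29)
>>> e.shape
(11, 11, 11)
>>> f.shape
(29, 29, 29)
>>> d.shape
(11, 5, 29, 29)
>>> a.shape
(11, 5, 29)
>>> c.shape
()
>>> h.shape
(5, 29, 2)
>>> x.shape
(29, 29, 29)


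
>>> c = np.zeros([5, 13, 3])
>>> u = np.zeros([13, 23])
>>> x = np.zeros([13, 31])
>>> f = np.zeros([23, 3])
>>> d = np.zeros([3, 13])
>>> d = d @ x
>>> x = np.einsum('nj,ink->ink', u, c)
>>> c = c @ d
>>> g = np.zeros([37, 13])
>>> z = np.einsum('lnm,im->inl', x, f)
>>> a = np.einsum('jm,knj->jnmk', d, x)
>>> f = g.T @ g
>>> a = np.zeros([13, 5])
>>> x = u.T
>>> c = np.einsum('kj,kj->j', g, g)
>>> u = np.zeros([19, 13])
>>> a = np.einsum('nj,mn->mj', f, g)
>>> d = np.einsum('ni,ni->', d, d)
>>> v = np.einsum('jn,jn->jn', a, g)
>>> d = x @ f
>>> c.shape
(13,)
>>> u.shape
(19, 13)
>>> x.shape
(23, 13)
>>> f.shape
(13, 13)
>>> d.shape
(23, 13)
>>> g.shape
(37, 13)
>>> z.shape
(23, 13, 5)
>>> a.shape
(37, 13)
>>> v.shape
(37, 13)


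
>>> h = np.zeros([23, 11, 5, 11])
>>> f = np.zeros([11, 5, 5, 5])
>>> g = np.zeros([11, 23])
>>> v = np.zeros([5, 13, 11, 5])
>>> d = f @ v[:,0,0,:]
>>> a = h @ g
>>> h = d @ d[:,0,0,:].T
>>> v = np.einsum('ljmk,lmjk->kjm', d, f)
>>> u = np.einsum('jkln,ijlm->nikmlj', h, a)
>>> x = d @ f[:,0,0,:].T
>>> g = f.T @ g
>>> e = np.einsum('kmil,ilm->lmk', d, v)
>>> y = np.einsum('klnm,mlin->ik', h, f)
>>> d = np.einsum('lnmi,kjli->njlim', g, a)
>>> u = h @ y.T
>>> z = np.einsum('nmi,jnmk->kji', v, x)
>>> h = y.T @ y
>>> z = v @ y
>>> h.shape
(11, 11)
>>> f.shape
(11, 5, 5, 5)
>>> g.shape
(5, 5, 5, 23)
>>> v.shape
(5, 5, 5)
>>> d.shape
(5, 11, 5, 23, 5)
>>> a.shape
(23, 11, 5, 23)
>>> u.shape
(11, 5, 5, 5)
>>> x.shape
(11, 5, 5, 11)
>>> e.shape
(5, 5, 11)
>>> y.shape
(5, 11)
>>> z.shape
(5, 5, 11)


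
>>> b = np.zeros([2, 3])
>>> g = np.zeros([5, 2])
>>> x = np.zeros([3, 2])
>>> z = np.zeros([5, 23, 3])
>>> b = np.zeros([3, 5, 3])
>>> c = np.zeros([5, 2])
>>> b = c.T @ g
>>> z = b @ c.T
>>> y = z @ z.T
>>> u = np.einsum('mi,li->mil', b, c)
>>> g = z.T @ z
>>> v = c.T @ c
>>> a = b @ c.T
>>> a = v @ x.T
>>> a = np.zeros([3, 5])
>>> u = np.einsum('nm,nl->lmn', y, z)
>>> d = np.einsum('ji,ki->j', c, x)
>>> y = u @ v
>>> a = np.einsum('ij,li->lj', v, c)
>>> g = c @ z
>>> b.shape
(2, 2)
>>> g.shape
(5, 5)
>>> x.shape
(3, 2)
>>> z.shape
(2, 5)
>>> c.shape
(5, 2)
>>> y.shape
(5, 2, 2)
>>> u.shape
(5, 2, 2)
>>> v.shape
(2, 2)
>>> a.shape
(5, 2)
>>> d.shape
(5,)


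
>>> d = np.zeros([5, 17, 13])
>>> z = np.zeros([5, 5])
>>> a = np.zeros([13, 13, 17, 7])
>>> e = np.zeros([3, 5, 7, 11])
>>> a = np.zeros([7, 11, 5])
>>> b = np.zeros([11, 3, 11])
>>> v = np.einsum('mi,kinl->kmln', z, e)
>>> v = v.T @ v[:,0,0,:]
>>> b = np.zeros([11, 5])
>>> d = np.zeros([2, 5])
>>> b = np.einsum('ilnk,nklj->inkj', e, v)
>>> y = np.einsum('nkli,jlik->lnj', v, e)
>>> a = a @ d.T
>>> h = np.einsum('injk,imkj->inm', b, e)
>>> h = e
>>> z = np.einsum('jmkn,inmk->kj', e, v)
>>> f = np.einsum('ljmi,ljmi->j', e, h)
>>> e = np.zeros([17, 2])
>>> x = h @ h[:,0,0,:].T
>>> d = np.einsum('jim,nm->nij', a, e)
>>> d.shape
(17, 11, 7)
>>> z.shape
(7, 3)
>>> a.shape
(7, 11, 2)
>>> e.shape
(17, 2)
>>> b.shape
(3, 7, 11, 7)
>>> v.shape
(7, 11, 5, 7)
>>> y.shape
(5, 7, 3)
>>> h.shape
(3, 5, 7, 11)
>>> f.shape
(5,)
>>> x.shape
(3, 5, 7, 3)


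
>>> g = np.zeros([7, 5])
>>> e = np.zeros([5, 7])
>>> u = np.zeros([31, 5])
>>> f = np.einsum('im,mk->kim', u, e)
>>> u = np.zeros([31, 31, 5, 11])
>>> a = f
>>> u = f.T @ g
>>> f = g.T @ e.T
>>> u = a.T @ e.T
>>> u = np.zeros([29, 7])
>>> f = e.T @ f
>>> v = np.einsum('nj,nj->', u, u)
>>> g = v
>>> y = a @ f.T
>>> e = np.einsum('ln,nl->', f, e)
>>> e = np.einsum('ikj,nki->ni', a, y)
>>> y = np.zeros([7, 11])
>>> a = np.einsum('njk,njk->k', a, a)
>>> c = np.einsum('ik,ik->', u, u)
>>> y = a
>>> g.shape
()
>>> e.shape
(7, 7)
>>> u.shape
(29, 7)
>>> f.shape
(7, 5)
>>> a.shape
(5,)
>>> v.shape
()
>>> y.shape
(5,)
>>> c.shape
()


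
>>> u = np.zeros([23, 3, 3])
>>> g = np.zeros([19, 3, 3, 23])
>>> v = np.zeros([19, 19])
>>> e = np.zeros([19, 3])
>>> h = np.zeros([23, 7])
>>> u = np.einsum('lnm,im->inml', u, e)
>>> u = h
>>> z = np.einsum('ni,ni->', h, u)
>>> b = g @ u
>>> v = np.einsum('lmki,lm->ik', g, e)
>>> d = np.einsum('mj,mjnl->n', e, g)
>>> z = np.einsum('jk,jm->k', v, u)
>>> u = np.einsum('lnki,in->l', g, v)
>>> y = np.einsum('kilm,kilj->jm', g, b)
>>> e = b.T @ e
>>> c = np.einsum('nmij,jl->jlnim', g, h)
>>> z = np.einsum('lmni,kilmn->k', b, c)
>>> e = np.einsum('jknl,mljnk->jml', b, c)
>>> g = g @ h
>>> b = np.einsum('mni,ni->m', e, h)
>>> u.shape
(19,)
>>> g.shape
(19, 3, 3, 7)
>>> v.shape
(23, 3)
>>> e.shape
(19, 23, 7)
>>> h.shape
(23, 7)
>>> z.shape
(23,)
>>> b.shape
(19,)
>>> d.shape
(3,)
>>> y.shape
(7, 23)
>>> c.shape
(23, 7, 19, 3, 3)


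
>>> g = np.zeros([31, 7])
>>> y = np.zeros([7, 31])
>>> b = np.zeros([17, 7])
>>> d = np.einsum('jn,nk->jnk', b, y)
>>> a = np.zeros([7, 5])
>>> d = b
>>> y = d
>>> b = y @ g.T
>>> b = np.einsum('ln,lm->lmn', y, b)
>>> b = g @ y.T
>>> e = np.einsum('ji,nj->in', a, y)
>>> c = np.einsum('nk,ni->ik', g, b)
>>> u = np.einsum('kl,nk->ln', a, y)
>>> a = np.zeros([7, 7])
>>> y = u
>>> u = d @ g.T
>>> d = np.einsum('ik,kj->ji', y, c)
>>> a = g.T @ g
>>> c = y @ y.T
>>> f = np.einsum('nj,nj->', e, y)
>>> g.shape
(31, 7)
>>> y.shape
(5, 17)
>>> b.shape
(31, 17)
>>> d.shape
(7, 5)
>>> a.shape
(7, 7)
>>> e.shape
(5, 17)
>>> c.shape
(5, 5)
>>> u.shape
(17, 31)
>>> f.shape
()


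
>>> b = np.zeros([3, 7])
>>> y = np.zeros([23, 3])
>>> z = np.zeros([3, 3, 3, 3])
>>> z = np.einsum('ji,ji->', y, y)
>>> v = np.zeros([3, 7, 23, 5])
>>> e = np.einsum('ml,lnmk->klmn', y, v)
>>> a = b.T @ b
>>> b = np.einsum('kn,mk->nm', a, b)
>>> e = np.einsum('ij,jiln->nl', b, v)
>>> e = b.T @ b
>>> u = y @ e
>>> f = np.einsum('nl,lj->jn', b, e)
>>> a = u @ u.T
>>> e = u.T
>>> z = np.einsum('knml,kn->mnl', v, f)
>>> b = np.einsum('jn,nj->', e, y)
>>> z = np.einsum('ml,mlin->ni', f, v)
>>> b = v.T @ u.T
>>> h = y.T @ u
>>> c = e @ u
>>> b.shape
(5, 23, 7, 23)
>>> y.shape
(23, 3)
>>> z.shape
(5, 23)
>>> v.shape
(3, 7, 23, 5)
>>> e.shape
(3, 23)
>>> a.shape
(23, 23)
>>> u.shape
(23, 3)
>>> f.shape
(3, 7)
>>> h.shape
(3, 3)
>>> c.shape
(3, 3)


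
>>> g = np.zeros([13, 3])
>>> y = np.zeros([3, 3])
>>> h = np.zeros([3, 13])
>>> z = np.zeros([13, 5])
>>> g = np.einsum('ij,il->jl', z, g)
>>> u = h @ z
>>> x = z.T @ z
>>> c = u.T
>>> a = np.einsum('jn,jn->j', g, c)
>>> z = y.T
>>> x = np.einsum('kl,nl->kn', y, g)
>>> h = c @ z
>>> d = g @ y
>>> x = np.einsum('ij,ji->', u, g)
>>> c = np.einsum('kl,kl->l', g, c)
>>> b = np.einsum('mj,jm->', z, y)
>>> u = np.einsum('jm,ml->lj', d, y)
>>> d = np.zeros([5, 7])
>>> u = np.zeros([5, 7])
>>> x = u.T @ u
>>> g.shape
(5, 3)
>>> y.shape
(3, 3)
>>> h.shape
(5, 3)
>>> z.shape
(3, 3)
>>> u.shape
(5, 7)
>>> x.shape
(7, 7)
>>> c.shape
(3,)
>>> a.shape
(5,)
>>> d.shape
(5, 7)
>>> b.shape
()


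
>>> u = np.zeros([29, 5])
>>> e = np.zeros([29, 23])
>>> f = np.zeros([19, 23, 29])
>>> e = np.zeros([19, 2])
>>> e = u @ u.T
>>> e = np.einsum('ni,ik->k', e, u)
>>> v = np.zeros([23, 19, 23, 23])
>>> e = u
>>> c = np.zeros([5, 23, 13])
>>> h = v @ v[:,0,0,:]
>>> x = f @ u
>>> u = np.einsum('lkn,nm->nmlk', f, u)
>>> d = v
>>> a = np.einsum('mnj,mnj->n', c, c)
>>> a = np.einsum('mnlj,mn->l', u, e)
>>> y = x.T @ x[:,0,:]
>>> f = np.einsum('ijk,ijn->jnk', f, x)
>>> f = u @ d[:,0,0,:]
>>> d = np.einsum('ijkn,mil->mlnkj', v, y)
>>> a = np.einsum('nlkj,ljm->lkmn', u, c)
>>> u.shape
(29, 5, 19, 23)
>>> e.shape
(29, 5)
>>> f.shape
(29, 5, 19, 23)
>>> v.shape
(23, 19, 23, 23)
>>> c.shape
(5, 23, 13)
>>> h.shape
(23, 19, 23, 23)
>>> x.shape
(19, 23, 5)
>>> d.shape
(5, 5, 23, 23, 19)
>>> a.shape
(5, 19, 13, 29)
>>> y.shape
(5, 23, 5)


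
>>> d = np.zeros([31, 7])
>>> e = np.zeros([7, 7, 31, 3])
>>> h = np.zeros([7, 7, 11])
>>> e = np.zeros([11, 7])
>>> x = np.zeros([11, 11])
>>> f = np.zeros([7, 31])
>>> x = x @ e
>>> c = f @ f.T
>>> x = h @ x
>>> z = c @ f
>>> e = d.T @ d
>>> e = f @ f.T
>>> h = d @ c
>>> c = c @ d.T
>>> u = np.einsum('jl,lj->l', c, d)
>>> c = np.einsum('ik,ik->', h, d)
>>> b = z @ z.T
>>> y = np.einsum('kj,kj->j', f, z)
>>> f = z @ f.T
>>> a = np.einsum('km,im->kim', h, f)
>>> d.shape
(31, 7)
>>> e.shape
(7, 7)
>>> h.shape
(31, 7)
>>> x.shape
(7, 7, 7)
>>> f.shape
(7, 7)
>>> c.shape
()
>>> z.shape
(7, 31)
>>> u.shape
(31,)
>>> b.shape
(7, 7)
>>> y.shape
(31,)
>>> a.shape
(31, 7, 7)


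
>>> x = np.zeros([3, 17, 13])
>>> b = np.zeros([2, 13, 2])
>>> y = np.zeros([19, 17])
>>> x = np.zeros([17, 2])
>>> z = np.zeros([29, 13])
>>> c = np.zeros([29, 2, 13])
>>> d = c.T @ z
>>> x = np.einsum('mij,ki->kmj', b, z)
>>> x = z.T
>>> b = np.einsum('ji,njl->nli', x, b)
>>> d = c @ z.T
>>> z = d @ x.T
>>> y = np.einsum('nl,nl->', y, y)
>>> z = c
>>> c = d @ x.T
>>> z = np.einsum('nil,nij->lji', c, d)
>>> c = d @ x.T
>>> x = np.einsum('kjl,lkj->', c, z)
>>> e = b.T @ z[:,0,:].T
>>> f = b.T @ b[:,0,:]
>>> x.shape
()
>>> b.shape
(2, 2, 29)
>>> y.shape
()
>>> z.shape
(13, 29, 2)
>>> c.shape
(29, 2, 13)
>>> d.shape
(29, 2, 29)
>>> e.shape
(29, 2, 13)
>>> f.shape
(29, 2, 29)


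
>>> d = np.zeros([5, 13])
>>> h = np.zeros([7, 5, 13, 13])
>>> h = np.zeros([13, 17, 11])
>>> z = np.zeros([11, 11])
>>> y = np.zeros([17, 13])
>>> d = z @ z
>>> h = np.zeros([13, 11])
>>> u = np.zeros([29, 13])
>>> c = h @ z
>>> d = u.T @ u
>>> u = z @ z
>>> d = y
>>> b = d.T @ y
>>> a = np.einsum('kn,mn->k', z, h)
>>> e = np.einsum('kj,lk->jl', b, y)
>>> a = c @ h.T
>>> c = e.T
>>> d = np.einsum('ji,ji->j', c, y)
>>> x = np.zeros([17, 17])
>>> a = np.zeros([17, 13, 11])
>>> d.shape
(17,)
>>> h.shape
(13, 11)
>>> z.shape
(11, 11)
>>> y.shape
(17, 13)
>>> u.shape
(11, 11)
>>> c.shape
(17, 13)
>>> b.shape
(13, 13)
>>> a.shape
(17, 13, 11)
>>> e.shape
(13, 17)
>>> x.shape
(17, 17)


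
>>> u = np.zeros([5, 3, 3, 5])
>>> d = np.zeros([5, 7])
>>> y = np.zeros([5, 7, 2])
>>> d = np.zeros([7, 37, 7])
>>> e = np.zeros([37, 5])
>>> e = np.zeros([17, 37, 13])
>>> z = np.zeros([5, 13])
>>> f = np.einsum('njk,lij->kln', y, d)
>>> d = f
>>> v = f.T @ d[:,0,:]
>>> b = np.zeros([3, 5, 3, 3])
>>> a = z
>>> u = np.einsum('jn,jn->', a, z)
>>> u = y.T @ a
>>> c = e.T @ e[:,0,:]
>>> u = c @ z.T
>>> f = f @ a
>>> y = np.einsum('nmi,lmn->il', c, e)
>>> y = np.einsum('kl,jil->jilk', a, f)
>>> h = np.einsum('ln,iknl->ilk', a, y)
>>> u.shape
(13, 37, 5)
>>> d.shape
(2, 7, 5)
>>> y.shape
(2, 7, 13, 5)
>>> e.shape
(17, 37, 13)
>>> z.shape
(5, 13)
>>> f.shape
(2, 7, 13)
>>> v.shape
(5, 7, 5)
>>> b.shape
(3, 5, 3, 3)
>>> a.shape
(5, 13)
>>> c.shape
(13, 37, 13)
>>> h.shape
(2, 5, 7)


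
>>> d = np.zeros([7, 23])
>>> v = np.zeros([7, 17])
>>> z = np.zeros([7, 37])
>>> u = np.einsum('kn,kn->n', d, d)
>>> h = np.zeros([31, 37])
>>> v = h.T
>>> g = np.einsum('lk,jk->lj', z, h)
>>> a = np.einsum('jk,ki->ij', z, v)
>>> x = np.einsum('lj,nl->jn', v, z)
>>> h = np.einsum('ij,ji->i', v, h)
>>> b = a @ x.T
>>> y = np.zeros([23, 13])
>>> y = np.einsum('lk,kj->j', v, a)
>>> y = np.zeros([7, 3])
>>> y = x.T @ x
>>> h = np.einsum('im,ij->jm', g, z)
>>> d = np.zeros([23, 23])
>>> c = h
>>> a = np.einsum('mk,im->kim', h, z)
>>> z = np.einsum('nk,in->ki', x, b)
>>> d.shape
(23, 23)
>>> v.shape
(37, 31)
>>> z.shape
(7, 31)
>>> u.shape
(23,)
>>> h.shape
(37, 31)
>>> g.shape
(7, 31)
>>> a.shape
(31, 7, 37)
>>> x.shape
(31, 7)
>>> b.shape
(31, 31)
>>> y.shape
(7, 7)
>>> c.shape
(37, 31)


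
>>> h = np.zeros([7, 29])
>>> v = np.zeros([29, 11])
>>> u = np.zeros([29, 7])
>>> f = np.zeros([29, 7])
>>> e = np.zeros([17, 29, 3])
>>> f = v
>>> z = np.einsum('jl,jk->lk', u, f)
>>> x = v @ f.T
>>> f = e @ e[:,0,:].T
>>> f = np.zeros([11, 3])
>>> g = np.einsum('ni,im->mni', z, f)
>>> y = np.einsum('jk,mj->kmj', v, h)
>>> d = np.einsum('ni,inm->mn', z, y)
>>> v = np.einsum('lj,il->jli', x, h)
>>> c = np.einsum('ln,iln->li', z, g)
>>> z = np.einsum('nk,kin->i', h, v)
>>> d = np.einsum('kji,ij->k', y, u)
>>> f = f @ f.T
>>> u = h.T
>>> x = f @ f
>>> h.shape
(7, 29)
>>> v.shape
(29, 29, 7)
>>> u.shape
(29, 7)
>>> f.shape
(11, 11)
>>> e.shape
(17, 29, 3)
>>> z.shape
(29,)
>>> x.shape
(11, 11)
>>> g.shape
(3, 7, 11)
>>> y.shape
(11, 7, 29)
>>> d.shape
(11,)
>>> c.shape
(7, 3)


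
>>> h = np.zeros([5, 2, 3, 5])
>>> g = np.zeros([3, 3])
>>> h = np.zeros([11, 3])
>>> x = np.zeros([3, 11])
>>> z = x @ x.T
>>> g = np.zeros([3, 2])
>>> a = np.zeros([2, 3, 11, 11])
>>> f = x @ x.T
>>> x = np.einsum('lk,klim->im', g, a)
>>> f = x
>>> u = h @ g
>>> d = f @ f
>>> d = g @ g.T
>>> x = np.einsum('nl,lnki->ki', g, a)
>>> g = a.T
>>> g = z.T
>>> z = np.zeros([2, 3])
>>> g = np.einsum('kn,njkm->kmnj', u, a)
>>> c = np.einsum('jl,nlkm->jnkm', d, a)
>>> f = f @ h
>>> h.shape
(11, 3)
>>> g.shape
(11, 11, 2, 3)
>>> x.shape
(11, 11)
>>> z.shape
(2, 3)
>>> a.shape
(2, 3, 11, 11)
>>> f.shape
(11, 3)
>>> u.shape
(11, 2)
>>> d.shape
(3, 3)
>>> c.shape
(3, 2, 11, 11)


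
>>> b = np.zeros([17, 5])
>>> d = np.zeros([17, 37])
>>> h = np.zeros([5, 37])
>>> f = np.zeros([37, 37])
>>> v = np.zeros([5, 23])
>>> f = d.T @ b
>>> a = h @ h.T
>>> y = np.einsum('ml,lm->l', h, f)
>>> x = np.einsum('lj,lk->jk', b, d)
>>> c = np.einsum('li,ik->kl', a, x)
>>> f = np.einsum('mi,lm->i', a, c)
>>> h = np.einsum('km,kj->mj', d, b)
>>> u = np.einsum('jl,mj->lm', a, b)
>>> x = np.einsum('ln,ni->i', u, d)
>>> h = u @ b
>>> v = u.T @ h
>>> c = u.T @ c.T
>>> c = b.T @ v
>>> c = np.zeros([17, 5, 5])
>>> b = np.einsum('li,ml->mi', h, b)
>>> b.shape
(17, 5)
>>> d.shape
(17, 37)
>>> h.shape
(5, 5)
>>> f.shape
(5,)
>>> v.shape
(17, 5)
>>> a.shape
(5, 5)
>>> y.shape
(37,)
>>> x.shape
(37,)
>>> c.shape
(17, 5, 5)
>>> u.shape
(5, 17)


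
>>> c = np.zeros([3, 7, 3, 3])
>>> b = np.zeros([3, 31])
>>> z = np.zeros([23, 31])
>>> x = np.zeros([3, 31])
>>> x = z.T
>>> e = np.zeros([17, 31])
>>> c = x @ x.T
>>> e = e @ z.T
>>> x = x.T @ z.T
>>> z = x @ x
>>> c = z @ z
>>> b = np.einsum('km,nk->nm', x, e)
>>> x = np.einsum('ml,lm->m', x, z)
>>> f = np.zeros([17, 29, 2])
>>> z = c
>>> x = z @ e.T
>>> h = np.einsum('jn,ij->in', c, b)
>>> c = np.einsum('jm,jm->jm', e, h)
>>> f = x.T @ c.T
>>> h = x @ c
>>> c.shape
(17, 23)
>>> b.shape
(17, 23)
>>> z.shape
(23, 23)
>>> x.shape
(23, 17)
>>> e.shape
(17, 23)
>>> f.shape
(17, 17)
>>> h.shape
(23, 23)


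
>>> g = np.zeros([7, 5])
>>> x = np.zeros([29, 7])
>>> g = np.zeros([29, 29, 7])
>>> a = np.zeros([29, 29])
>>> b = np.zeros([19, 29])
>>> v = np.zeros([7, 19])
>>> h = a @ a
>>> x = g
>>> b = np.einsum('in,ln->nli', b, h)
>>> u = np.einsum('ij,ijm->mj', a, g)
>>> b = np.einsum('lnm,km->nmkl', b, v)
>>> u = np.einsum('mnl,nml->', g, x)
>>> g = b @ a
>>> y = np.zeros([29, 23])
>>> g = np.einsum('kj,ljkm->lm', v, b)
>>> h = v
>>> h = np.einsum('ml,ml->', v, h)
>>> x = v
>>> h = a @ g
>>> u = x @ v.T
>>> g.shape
(29, 29)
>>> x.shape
(7, 19)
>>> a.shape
(29, 29)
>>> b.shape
(29, 19, 7, 29)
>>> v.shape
(7, 19)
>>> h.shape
(29, 29)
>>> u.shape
(7, 7)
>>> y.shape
(29, 23)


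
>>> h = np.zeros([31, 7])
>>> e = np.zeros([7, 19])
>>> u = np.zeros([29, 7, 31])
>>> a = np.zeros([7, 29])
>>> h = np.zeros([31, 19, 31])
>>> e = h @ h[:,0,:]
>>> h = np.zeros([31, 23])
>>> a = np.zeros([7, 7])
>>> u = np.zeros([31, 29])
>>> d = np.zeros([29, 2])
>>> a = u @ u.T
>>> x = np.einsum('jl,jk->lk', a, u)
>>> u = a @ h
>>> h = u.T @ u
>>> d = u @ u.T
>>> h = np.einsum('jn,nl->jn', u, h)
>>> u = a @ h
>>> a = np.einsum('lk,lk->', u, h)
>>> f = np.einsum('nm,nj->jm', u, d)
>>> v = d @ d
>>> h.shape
(31, 23)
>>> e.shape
(31, 19, 31)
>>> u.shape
(31, 23)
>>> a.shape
()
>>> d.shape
(31, 31)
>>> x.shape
(31, 29)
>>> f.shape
(31, 23)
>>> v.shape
(31, 31)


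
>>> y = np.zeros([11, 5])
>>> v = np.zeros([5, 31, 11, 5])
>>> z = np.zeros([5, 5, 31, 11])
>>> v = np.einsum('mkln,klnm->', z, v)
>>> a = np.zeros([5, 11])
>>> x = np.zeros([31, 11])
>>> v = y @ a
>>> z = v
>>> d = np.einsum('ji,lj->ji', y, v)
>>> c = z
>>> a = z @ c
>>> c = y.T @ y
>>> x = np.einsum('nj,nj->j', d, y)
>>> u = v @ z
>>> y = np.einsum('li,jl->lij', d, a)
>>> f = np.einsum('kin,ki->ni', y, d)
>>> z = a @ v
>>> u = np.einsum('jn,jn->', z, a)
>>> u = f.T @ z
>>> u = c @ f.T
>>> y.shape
(11, 5, 11)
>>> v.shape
(11, 11)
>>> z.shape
(11, 11)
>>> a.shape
(11, 11)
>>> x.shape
(5,)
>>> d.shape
(11, 5)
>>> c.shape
(5, 5)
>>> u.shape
(5, 11)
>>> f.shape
(11, 5)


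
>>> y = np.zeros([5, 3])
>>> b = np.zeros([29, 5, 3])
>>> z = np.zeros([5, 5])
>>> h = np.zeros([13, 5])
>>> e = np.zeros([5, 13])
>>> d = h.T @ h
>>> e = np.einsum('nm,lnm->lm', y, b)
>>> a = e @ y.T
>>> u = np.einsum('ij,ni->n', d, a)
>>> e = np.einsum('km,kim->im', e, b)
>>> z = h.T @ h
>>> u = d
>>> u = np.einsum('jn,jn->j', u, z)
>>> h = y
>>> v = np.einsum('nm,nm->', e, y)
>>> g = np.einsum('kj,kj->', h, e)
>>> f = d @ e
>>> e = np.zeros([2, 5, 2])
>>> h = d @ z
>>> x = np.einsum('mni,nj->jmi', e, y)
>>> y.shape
(5, 3)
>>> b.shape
(29, 5, 3)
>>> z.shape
(5, 5)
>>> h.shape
(5, 5)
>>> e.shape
(2, 5, 2)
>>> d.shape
(5, 5)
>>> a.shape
(29, 5)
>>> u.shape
(5,)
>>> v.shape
()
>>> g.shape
()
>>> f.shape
(5, 3)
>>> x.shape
(3, 2, 2)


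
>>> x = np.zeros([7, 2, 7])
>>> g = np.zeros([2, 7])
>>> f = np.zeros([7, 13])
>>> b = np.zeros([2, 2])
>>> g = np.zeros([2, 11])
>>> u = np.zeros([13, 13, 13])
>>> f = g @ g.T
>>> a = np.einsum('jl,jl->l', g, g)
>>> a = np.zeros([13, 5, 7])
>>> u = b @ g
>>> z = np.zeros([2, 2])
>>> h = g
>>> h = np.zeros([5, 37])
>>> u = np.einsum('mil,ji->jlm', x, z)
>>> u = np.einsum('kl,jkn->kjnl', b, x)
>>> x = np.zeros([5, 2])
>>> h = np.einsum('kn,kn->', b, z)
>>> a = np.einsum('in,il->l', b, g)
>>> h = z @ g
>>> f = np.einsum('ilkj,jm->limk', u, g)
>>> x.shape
(5, 2)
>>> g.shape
(2, 11)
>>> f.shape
(7, 2, 11, 7)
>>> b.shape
(2, 2)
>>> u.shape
(2, 7, 7, 2)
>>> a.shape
(11,)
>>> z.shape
(2, 2)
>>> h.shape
(2, 11)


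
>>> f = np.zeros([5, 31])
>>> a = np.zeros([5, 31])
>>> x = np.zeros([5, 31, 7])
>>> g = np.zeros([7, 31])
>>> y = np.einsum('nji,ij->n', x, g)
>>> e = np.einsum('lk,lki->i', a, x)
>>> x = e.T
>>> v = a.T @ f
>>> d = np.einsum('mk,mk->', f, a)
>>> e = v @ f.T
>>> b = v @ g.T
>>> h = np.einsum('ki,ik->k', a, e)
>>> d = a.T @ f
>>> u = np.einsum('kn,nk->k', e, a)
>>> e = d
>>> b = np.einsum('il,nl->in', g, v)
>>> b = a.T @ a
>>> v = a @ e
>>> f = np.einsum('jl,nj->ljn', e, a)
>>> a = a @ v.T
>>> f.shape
(31, 31, 5)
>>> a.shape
(5, 5)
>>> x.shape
(7,)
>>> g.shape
(7, 31)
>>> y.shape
(5,)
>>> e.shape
(31, 31)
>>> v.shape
(5, 31)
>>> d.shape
(31, 31)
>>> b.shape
(31, 31)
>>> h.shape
(5,)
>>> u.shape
(31,)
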